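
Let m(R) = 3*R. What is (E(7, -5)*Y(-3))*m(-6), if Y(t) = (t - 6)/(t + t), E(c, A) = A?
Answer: 135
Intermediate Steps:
Y(t) = (-6 + t)/(2*t) (Y(t) = (-6 + t)/((2*t)) = (-6 + t)*(1/(2*t)) = (-6 + t)/(2*t))
(E(7, -5)*Y(-3))*m(-6) = (-5*(-6 - 3)/(2*(-3)))*(3*(-6)) = -5*(-1)*(-9)/(2*3)*(-18) = -5*3/2*(-18) = -15/2*(-18) = 135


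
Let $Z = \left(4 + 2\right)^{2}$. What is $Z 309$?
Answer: $11124$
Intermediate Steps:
$Z = 36$ ($Z = 6^{2} = 36$)
$Z 309 = 36 \cdot 309 = 11124$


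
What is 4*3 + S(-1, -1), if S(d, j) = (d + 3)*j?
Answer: 10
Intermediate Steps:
S(d, j) = j*(3 + d) (S(d, j) = (3 + d)*j = j*(3 + d))
4*3 + S(-1, -1) = 4*3 - (3 - 1) = 12 - 1*2 = 12 - 2 = 10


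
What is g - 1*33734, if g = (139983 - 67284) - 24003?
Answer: 14962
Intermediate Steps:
g = 48696 (g = 72699 - 24003 = 48696)
g - 1*33734 = 48696 - 1*33734 = 48696 - 33734 = 14962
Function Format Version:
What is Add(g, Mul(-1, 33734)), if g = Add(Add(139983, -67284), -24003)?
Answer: 14962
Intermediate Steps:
g = 48696 (g = Add(72699, -24003) = 48696)
Add(g, Mul(-1, 33734)) = Add(48696, Mul(-1, 33734)) = Add(48696, -33734) = 14962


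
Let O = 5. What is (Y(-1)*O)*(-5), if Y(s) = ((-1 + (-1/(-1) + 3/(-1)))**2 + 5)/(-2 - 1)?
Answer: 350/3 ≈ 116.67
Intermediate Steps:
Y(s) = -14/3 (Y(s) = ((-1 + (-1*(-1) + 3*(-1)))**2 + 5)/(-3) = ((-1 + (1 - 3))**2 + 5)*(-1/3) = ((-1 - 2)**2 + 5)*(-1/3) = ((-3)**2 + 5)*(-1/3) = (9 + 5)*(-1/3) = 14*(-1/3) = -14/3)
(Y(-1)*O)*(-5) = -14/3*5*(-5) = -70/3*(-5) = 350/3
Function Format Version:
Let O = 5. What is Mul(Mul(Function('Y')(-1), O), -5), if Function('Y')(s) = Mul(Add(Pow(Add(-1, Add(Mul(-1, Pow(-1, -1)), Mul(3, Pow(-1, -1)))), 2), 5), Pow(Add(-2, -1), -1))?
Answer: Rational(350, 3) ≈ 116.67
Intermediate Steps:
Function('Y')(s) = Rational(-14, 3) (Function('Y')(s) = Mul(Add(Pow(Add(-1, Add(Mul(-1, -1), Mul(3, -1))), 2), 5), Pow(-3, -1)) = Mul(Add(Pow(Add(-1, Add(1, -3)), 2), 5), Rational(-1, 3)) = Mul(Add(Pow(Add(-1, -2), 2), 5), Rational(-1, 3)) = Mul(Add(Pow(-3, 2), 5), Rational(-1, 3)) = Mul(Add(9, 5), Rational(-1, 3)) = Mul(14, Rational(-1, 3)) = Rational(-14, 3))
Mul(Mul(Function('Y')(-1), O), -5) = Mul(Mul(Rational(-14, 3), 5), -5) = Mul(Rational(-70, 3), -5) = Rational(350, 3)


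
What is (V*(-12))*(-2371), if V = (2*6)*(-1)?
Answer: -341424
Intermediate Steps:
V = -12 (V = 12*(-1) = -12)
(V*(-12))*(-2371) = -12*(-12)*(-2371) = 144*(-2371) = -341424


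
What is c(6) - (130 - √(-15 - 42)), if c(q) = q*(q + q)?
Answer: -58 + I*√57 ≈ -58.0 + 7.5498*I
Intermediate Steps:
c(q) = 2*q² (c(q) = q*(2*q) = 2*q²)
c(6) - (130 - √(-15 - 42)) = 2*6² - (130 - √(-15 - 42)) = 2*36 - (130 - √(-57)) = 72 - (130 - I*√57) = 72 + (-130 + I*√57) = -58 + I*√57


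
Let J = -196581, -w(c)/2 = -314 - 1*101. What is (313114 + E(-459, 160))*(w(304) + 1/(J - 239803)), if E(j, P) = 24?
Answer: 56709091235111/218192 ≈ 2.5990e+8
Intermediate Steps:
w(c) = 830 (w(c) = -2*(-314 - 1*101) = -2*(-314 - 101) = -2*(-415) = 830)
(313114 + E(-459, 160))*(w(304) + 1/(J - 239803)) = (313114 + 24)*(830 + 1/(-196581 - 239803)) = 313138*(830 + 1/(-436384)) = 313138*(830 - 1/436384) = 313138*(362198719/436384) = 56709091235111/218192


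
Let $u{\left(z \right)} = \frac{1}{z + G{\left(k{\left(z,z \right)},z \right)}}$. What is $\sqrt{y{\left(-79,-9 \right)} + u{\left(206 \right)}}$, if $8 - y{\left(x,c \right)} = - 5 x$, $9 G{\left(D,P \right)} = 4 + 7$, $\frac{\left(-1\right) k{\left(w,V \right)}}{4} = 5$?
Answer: $\frac{3 i \sqrt{149561810}}{1865} \approx 19.672 i$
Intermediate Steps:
$k{\left(w,V \right)} = -20$ ($k{\left(w,V \right)} = \left(-4\right) 5 = -20$)
$G{\left(D,P \right)} = \frac{11}{9}$ ($G{\left(D,P \right)} = \frac{4 + 7}{9} = \frac{1}{9} \cdot 11 = \frac{11}{9}$)
$y{\left(x,c \right)} = 8 + 5 x$ ($y{\left(x,c \right)} = 8 - - 5 x = 8 + 5 x$)
$u{\left(z \right)} = \frac{1}{\frac{11}{9} + z}$ ($u{\left(z \right)} = \frac{1}{z + \frac{11}{9}} = \frac{1}{\frac{11}{9} + z}$)
$\sqrt{y{\left(-79,-9 \right)} + u{\left(206 \right)}} = \sqrt{\left(8 + 5 \left(-79\right)\right) + \frac{9}{11 + 9 \cdot 206}} = \sqrt{\left(8 - 395\right) + \frac{9}{11 + 1854}} = \sqrt{-387 + \frac{9}{1865}} = \sqrt{- \frac{721746}{1865}} = \frac{3 i \sqrt{149561810}}{1865}$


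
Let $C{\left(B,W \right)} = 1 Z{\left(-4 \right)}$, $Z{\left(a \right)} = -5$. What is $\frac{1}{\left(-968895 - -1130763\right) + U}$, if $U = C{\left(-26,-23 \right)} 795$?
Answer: $\frac{1}{157893} \approx 6.3334 \cdot 10^{-6}$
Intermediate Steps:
$C{\left(B,W \right)} = -5$ ($C{\left(B,W \right)} = 1 \left(-5\right) = -5$)
$U = -3975$ ($U = \left(-5\right) 795 = -3975$)
$\frac{1}{\left(-968895 - -1130763\right) + U} = \frac{1}{\left(-968895 - -1130763\right) - 3975} = \frac{1}{\left(-968895 + 1130763\right) - 3975} = \frac{1}{161868 - 3975} = \frac{1}{157893}$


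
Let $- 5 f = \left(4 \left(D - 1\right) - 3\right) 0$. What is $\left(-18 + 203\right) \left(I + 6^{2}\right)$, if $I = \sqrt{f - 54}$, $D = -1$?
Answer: $6660 + 555 i \sqrt{6} \approx 6660.0 + 1359.5 i$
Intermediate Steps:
$f = 0$ ($f = - \frac{\left(4 \left(-1 - 1\right) - 3\right) 0}{5} = - \frac{\left(4 \left(-2\right) - 3\right) 0}{5} = - \frac{\left(-8 - 3\right) 0}{5} = - \frac{\left(-11\right) 0}{5} = \left(- \frac{1}{5}\right) 0 = 0$)
$I = 3 i \sqrt{6}$ ($I = \sqrt{0 - 54} = \sqrt{-54} = 3 i \sqrt{6} \approx 7.3485 i$)
$\left(-18 + 203\right) \left(I + 6^{2}\right) = \left(-18 + 203\right) \left(3 i \sqrt{6} + 6^{2}\right) = 185 \left(3 i \sqrt{6} + 36\right) = 185 \left(36 + 3 i \sqrt{6}\right) = 6660 + 555 i \sqrt{6}$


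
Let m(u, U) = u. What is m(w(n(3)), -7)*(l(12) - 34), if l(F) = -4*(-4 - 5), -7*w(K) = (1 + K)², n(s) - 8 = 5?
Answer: -56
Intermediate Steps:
n(s) = 13 (n(s) = 8 + 5 = 13)
w(K) = -(1 + K)²/7
l(F) = 36 (l(F) = -4*(-9) = 36)
m(w(n(3)), -7)*(l(12) - 34) = (-(1 + 13)²/7)*(36 - 34) = -⅐*14²*2 = -⅐*196*2 = -28*2 = -56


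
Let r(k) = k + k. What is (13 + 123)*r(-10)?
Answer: -2720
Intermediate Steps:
r(k) = 2*k
(13 + 123)*r(-10) = (13 + 123)*(2*(-10)) = 136*(-20) = -2720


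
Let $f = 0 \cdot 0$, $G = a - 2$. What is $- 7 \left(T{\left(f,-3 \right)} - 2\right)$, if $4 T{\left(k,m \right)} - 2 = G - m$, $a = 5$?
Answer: $0$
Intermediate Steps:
$G = 3$ ($G = 5 - 2 = 3$)
$f = 0$
$T{\left(k,m \right)} = \frac{5}{4} - \frac{m}{4}$ ($T{\left(k,m \right)} = \frac{1}{2} + \frac{3 - m}{4} = \frac{1}{2} - \left(- \frac{3}{4} + \frac{m}{4}\right) = \frac{5}{4} - \frac{m}{4}$)
$- 7 \left(T{\left(f,-3 \right)} - 2\right) = - 7 \left(\left(\frac{5}{4} - - \frac{3}{4}\right) - 2\right) = - 7 \left(\left(\frac{5}{4} + \frac{3}{4}\right) - 2\right) = - 7 \left(2 - 2\right) = \left(-7\right) 0 = 0$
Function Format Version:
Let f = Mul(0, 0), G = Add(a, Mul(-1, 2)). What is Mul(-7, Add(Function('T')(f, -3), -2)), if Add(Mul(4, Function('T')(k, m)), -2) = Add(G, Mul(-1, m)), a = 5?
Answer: 0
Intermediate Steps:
G = 3 (G = Add(5, Mul(-1, 2)) = Add(5, -2) = 3)
f = 0
Function('T')(k, m) = Add(Rational(5, 4), Mul(Rational(-1, 4), m)) (Function('T')(k, m) = Add(Rational(1, 2), Mul(Rational(1, 4), Add(3, Mul(-1, m)))) = Add(Rational(1, 2), Add(Rational(3, 4), Mul(Rational(-1, 4), m))) = Add(Rational(5, 4), Mul(Rational(-1, 4), m)))
Mul(-7, Add(Function('T')(f, -3), -2)) = Mul(-7, Add(Add(Rational(5, 4), Mul(Rational(-1, 4), -3)), -2)) = Mul(-7, Add(Add(Rational(5, 4), Rational(3, 4)), -2)) = Mul(-7, Add(2, -2)) = Mul(-7, 0) = 0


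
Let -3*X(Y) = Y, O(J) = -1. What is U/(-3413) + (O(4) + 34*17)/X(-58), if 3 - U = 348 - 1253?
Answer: 5855239/197954 ≈ 29.579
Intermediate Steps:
U = 908 (U = 3 - (348 - 1253) = 3 - 1*(-905) = 3 + 905 = 908)
X(Y) = -Y/3
U/(-3413) + (O(4) + 34*17)/X(-58) = 908/(-3413) + (-1 + 34*17)/((-1/3*(-58))) = 908*(-1/3413) + (-1 + 578)/(58/3) = -908/3413 + 577*(3/58) = -908/3413 + 1731/58 = 5855239/197954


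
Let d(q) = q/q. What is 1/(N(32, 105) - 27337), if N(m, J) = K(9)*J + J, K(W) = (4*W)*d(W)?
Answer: -1/23452 ≈ -4.2640e-5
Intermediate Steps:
d(q) = 1
K(W) = 4*W (K(W) = (4*W)*1 = 4*W)
N(m, J) = 37*J (N(m, J) = (4*9)*J + J = 36*J + J = 37*J)
1/(N(32, 105) - 27337) = 1/(37*105 - 27337) = 1/(3885 - 27337) = 1/(-23452) = -1/23452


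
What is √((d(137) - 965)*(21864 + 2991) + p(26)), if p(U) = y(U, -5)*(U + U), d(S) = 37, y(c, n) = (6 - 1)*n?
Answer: 2*I*√5766685 ≈ 4802.8*I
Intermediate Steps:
y(c, n) = 5*n
p(U) = -50*U (p(U) = (5*(-5))*(U + U) = -50*U)
√((d(137) - 965)*(21864 + 2991) + p(26)) = √((37 - 965)*(21864 + 2991) - 50*26) = √(-928*24855 - 1300) = √(-23065440 - 1300) = √(-23066740) = 2*I*√5766685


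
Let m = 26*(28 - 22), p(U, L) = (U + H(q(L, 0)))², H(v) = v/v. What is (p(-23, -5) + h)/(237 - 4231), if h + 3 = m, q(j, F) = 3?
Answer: -637/3994 ≈ -0.15949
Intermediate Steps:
H(v) = 1
p(U, L) = (1 + U)² (p(U, L) = (U + 1)² = (1 + U)²)
m = 156 (m = 26*6 = 156)
h = 153 (h = -3 + 156 = 153)
(p(-23, -5) + h)/(237 - 4231) = ((1 - 23)² + 153)/(237 - 4231) = ((-22)² + 153)/(-3994) = (484 + 153)*(-1/3994) = 637*(-1/3994) = -637/3994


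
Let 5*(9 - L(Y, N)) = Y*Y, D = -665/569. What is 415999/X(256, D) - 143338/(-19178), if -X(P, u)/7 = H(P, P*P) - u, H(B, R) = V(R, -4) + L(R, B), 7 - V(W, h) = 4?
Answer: 1226042502309212292/164037627586789957 ≈ 7.4742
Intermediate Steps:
D = -665/569 (D = -665*1/569 = -665/569 ≈ -1.1687)
L(Y, N) = 9 - Y²/5 (L(Y, N) = 9 - Y*Y/5 = 9 - Y²/5)
V(W, h) = 3 (V(W, h) = 7 - 1*4 = 7 - 4 = 3)
H(B, R) = 12 - R²/5 (H(B, R) = 3 + (9 - R²/5) = 12 - R²/5)
X(P, u) = -84 + 7*u + 7*P⁴/5 (X(P, u) = -7*((12 - P⁴/5) - u) = -7*(12 - u - P⁴/5) = -84 + 7*u + 7*P⁴/5)
415999/X(256, D) - 143338/(-19178) = 415999/(-84 + 7*(-665/569) + (7/5)*256⁴) - 143338/(-19178) = 415999/(-84 - 4655/569 + (7/5)*4294967296) - 143338*(-1/19178) = 415999/(-84 - 4655/569 + 30064771072/5) + 71669/9589 = 415999/(17106854477713/2845) + 71669/9589 = 415999*(2845/17106854477713) + 71669/9589 = 1183517155/17106854477713 + 71669/9589 = 1226042502309212292/164037627586789957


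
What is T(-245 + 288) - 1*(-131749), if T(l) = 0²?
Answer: 131749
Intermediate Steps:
T(l) = 0
T(-245 + 288) - 1*(-131749) = 0 - 1*(-131749) = 0 + 131749 = 131749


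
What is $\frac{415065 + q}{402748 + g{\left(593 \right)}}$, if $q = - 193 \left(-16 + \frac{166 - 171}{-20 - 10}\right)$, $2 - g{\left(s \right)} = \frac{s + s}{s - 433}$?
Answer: $\frac{100349000}{96658221} \approx 1.0382$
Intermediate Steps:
$g{\left(s \right)} = 2 - \frac{2 s}{-433 + s}$ ($g{\left(s \right)} = 2 - \frac{s + s}{s - 433} = 2 - \frac{2 s}{-433 + s}$)
$q = \frac{18335}{6}$ ($q = - 193 \left(-16 - \frac{5}{-30}\right) = - 193 \left(-16 - - \frac{1}{6}\right) = - 193 \left(-16 + \frac{1}{6}\right) = \left(-193\right) \left(- \frac{95}{6}\right) = \frac{18335}{6} \approx 3055.8$)
$\frac{415065 + q}{402748 + g{\left(593 \right)}} = \frac{415065 + \frac{18335}{6}}{402748 - \frac{866}{-433 + 593}} = \frac{2508725}{6 \left(402748 - \frac{866}{160}\right)} = \frac{2508725}{6 \left(402748 - \frac{433}{80}\right)} = \frac{2508725}{6 \cdot \frac{32219407}{80}} = \frac{2508725}{6} \cdot \frac{80}{32219407} = \frac{100349000}{96658221}$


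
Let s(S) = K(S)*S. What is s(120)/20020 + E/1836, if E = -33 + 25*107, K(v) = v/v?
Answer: 1327829/918918 ≈ 1.4450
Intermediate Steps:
K(v) = 1
s(S) = S (s(S) = 1*S = S)
E = 2642 (E = -33 + 2675 = 2642)
s(120)/20020 + E/1836 = 120/20020 + 2642/1836 = 120*(1/20020) + 2642*(1/1836) = 6/1001 + 1321/918 = 1327829/918918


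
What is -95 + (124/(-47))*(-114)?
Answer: 9671/47 ≈ 205.77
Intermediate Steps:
-95 + (124/(-47))*(-114) = -95 + (124*(-1/47))*(-114) = -95 - 124/47*(-114) = -95 + 14136/47 = 9671/47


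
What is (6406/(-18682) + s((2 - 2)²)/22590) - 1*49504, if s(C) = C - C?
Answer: -462420067/9341 ≈ -49504.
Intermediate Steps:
s(C) = 0
(6406/(-18682) + s((2 - 2)²)/22590) - 1*49504 = (6406/(-18682) + 0/22590) - 1*49504 = (6406*(-1/18682) + 0*(1/22590)) - 49504 = (-3203/9341 + 0) - 49504 = -3203/9341 - 49504 = -462420067/9341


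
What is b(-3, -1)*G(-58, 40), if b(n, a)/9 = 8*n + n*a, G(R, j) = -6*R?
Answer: -65772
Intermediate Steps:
b(n, a) = 72*n + 9*a*n (b(n, a) = 9*(8*n + n*a) = 9*(8*n + a*n) = 72*n + 9*a*n)
b(-3, -1)*G(-58, 40) = (9*(-3)*(8 - 1))*(-6*(-58)) = (9*(-3)*7)*348 = -189*348 = -65772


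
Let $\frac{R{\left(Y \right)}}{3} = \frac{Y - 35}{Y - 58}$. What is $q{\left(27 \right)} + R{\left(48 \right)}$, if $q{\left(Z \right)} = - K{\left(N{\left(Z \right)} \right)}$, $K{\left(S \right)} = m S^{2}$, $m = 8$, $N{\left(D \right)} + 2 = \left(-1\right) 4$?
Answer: $- \frac{2919}{10} \approx -291.9$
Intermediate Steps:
$N{\left(D \right)} = -6$ ($N{\left(D \right)} = -2 - 4 = -6$)
$R{\left(Y \right)} = \frac{3 \left(-35 + Y\right)}{-58 + Y}$ ($R{\left(Y \right)} = 3 \frac{Y - 35}{Y - 58} = 3 \frac{-35 + Y}{-58 + Y} = \frac{3 \left(-35 + Y\right)}{-58 + Y}$)
$K{\left(S \right)} = 8 S^{2}$
$q{\left(Z \right)} = -288$ ($q{\left(Z \right)} = - 8 \left(-6\right)^{2} = - 8 \cdot 36 = \left(-1\right) 288 = -288$)
$q{\left(27 \right)} + R{\left(48 \right)} = -288 + \frac{3 \left(-35 + 48\right)}{-58 + 48} = -288 + 3 \frac{1}{-10} \cdot 13 = -288 + 3 \left(- \frac{1}{10}\right) 13 = -288 - \frac{39}{10} = - \frac{2919}{10}$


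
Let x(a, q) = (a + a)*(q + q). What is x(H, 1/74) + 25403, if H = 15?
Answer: 939941/37 ≈ 25404.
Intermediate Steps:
x(a, q) = 4*a*q (x(a, q) = (2*a)*(2*q) = 4*a*q)
x(H, 1/74) + 25403 = 4*15/74 + 25403 = 4*15*(1/74) + 25403 = 30/37 + 25403 = 939941/37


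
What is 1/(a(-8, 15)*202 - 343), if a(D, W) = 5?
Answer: 1/667 ≈ 0.0014993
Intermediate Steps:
1/(a(-8, 15)*202 - 343) = 1/(5*202 - 343) = 1/(1010 - 343) = 1/667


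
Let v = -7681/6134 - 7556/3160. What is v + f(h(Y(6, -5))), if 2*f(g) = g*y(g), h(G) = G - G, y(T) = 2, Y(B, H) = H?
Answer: -4413779/1211465 ≈ -3.6433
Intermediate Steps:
h(G) = 0
v = -4413779/1211465 (v = -7681*1/6134 - 7556*1/3160 = -7681/6134 - 1889/790 = -4413779/1211465 ≈ -3.6433)
f(g) = g (f(g) = (g*2)/2 = (2*g)/2 = g)
v + f(h(Y(6, -5))) = -4413779/1211465 + 0 = -4413779/1211465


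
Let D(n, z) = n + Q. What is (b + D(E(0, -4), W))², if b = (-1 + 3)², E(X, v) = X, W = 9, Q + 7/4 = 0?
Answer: 81/16 ≈ 5.0625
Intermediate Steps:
Q = -7/4 (Q = -7/4 + 0 = -7/4 ≈ -1.7500)
D(n, z) = -7/4 + n (D(n, z) = n - 7/4 = -7/4 + n)
b = 4 (b = 2² = 4)
(b + D(E(0, -4), W))² = (4 + (-7/4 + 0))² = (4 - 7/4)² = (9/4)² = 81/16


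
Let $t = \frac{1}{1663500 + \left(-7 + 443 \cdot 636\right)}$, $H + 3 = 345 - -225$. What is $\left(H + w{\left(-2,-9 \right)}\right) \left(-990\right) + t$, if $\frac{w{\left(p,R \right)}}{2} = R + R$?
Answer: $- \frac{1022593741289}{1945241} \approx -5.2569 \cdot 10^{5}$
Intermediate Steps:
$w{\left(p,R \right)} = 4 R$ ($w{\left(p,R \right)} = 2 \left(R + R\right) = 2 \cdot 2 R = 4 R$)
$H = 567$ ($H = -3 + \left(345 - -225\right) = -3 + \left(345 + 225\right) = -3 + 570 = 567$)
$t = \frac{1}{1945241}$ ($t = \frac{1}{1663500 + \left(-7 + 281748\right)} = \frac{1}{1663500 + 281741} = \frac{1}{1945241} \approx 5.1408 \cdot 10^{-7}$)
$\left(H + w{\left(-2,-9 \right)}\right) \left(-990\right) + t = \left(567 + 4 \left(-9\right)\right) \left(-990\right) + \frac{1}{1945241} = \left(567 - 36\right) \left(-990\right) + \frac{1}{1945241} = 531 \left(-990\right) + \frac{1}{1945241} = -525690 + \frac{1}{1945241} = - \frac{1022593741289}{1945241}$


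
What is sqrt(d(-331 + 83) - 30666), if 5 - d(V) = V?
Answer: I*sqrt(30413) ≈ 174.39*I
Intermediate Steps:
d(V) = 5 - V
sqrt(d(-331 + 83) - 30666) = sqrt((5 - (-331 + 83)) - 30666) = sqrt((5 - 1*(-248)) - 30666) = sqrt((5 + 248) - 30666) = sqrt(253 - 30666) = sqrt(-30413) = I*sqrt(30413)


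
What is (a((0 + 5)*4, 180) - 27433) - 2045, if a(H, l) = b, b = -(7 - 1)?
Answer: -29484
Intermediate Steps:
b = -6 (b = -1*6 = -6)
a(H, l) = -6
(a((0 + 5)*4, 180) - 27433) - 2045 = (-6 - 27433) - 2045 = -27439 - 2045 = -29484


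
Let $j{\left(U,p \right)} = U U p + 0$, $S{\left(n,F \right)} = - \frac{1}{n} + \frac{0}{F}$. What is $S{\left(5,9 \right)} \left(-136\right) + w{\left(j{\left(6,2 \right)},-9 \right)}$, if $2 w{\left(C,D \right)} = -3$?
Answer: $\frac{257}{10} \approx 25.7$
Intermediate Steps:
$S{\left(n,F \right)} = - \frac{1}{n}$ ($S{\left(n,F \right)} = - \frac{1}{n} + 0 = - \frac{1}{n}$)
$j{\left(U,p \right)} = p U^{2}$ ($j{\left(U,p \right)} = U^{2} p + 0 = p U^{2} + 0 = p U^{2}$)
$w{\left(C,D \right)} = - \frac{3}{2}$ ($w{\left(C,D \right)} = \frac{1}{2} \left(-3\right) = - \frac{3}{2}$)
$S{\left(5,9 \right)} \left(-136\right) + w{\left(j{\left(6,2 \right)},-9 \right)} = - \frac{1}{5} \left(-136\right) - \frac{3}{2} = \left(-1\right) \frac{1}{5} \left(-136\right) - \frac{3}{2} = \left(- \frac{1}{5}\right) \left(-136\right) - \frac{3}{2} = \frac{136}{5} - \frac{3}{2} = \frac{257}{10}$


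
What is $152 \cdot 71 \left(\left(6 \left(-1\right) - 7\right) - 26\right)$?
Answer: $-420888$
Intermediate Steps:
$152 \cdot 71 \left(\left(6 \left(-1\right) - 7\right) - 26\right) = 10792 \left(\left(-6 - 7\right) - 26\right) = 10792 \left(-13 - 26\right) = 10792 \left(-39\right) = -420888$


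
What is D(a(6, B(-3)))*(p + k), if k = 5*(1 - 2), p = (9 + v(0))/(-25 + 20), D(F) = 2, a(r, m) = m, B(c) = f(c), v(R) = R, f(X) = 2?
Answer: -68/5 ≈ -13.600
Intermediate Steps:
B(c) = 2
p = -9/5 (p = (9 + 0)/(-25 + 20) = 9/(-5) = 9*(-1/5) = -9/5 ≈ -1.8000)
k = -5 (k = 5*(-1) = -5)
D(a(6, B(-3)))*(p + k) = 2*(-9/5 - 5) = 2*(-34/5) = -68/5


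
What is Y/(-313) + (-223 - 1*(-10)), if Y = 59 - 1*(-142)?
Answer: -66870/313 ≈ -213.64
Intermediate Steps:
Y = 201 (Y = 59 + 142 = 201)
Y/(-313) + (-223 - 1*(-10)) = 201/(-313) + (-223 - 1*(-10)) = 201*(-1/313) + (-223 + 10) = -201/313 - 213 = -66870/313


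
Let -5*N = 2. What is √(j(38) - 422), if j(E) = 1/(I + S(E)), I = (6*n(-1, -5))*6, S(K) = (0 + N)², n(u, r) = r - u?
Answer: I*√1364265763/1798 ≈ 20.543*I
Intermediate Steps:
N = -⅖ (N = -⅕*2 = -⅖ ≈ -0.40000)
S(K) = 4/25 (S(K) = (0 - ⅖)² = (-⅖)² = 4/25)
I = -144 (I = (6*(-5 - 1*(-1)))*6 = (6*(-5 + 1))*6 = (6*(-4))*6 = -24*6 = -144)
j(E) = -25/3596 (j(E) = 1/(-144 + 4/25) = 1/(-3596/25) = -25/3596)
√(j(38) - 422) = √(-25/3596 - 422) = √(-1517537/3596) = I*√1364265763/1798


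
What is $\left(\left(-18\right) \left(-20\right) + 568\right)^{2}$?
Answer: $861184$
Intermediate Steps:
$\left(\left(-18\right) \left(-20\right) + 568\right)^{2} = \left(360 + 568\right)^{2} = 928^{2} = 861184$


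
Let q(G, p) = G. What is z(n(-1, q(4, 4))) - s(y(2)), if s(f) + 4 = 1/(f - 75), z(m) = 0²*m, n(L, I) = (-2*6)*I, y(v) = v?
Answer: 293/73 ≈ 4.0137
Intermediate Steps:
n(L, I) = -12*I
z(m) = 0 (z(m) = 0*m = 0)
s(f) = -4 + 1/(-75 + f) (s(f) = -4 + 1/(f - 75) = -4 + 1/(-75 + f))
z(n(-1, q(4, 4))) - s(y(2)) = 0 - (301 - 4*2)/(-75 + 2) = 0 - (301 - 8)/(-73) = 0 - (-1)*293/73 = 0 - 1*(-293/73) = 0 + 293/73 = 293/73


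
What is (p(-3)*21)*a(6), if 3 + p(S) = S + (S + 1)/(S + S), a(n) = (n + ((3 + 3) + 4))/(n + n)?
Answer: -476/3 ≈ -158.67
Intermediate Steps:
a(n) = (10 + n)/(2*n) (a(n) = (n + (6 + 4))/((2*n)) = (n + 10)*(1/(2*n)) = (10 + n)*(1/(2*n)) = (10 + n)/(2*n))
p(S) = -3 + S + (1 + S)/(2*S) (p(S) = -3 + (S + (S + 1)/(S + S)) = -3 + (S + (1 + S)/((2*S))) = -3 + (S + (1 + S)*(1/(2*S))) = -3 + (S + (1 + S)/(2*S)) = -3 + S + (1 + S)/(2*S))
(p(-3)*21)*a(6) = ((-5/2 - 3 + (½)/(-3))*21)*((½)*(10 + 6)/6) = ((-5/2 - 3 + (½)*(-⅓))*21)*((½)*(⅙)*16) = ((-5/2 - 3 - ⅙)*21)*(4/3) = -17/3*21*(4/3) = -119*4/3 = -476/3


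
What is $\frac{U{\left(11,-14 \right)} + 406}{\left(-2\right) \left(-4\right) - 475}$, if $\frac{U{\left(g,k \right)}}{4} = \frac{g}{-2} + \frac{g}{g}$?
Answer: $- \frac{388}{467} \approx -0.83084$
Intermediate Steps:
$U{\left(g,k \right)} = 4 - 2 g$ ($U{\left(g,k \right)} = 4 \left(\frac{g}{-2} + \frac{g}{g}\right) = 4 \left(g \left(- \frac{1}{2}\right) + 1\right) = 4 \left(- \frac{g}{2} + 1\right) = 4 \left(1 - \frac{g}{2}\right) = 4 - 2 g$)
$\frac{U{\left(11,-14 \right)} + 406}{\left(-2\right) \left(-4\right) - 475} = \frac{\left(4 - 22\right) + 406}{\left(-2\right) \left(-4\right) - 475} = \frac{\left(4 - 22\right) + 406}{8 - 475} = \frac{-18 + 406}{-467} = 388 \left(- \frac{1}{467}\right) = - \frac{388}{467}$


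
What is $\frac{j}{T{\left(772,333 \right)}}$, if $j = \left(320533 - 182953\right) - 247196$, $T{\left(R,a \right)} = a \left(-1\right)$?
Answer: $\frac{109616}{333} \approx 329.18$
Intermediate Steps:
$T{\left(R,a \right)} = - a$
$j = -109616$ ($j = 137580 - 247196 = -109616$)
$\frac{j}{T{\left(772,333 \right)}} = - \frac{109616}{\left(-1\right) 333} = - \frac{109616}{-333} = \left(-109616\right) \left(- \frac{1}{333}\right) = \frac{109616}{333}$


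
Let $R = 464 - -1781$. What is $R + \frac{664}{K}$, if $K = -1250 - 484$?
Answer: $\frac{1946083}{867} \approx 2244.6$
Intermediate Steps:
$K = -1734$ ($K = -1250 - 484 = -1734$)
$R = 2245$ ($R = 464 + 1781 = 2245$)
$R + \frac{664}{K} = 2245 + \frac{664}{-1734} = 2245 + 664 \left(- \frac{1}{1734}\right) = 2245 - \frac{332}{867} = \frac{1946083}{867}$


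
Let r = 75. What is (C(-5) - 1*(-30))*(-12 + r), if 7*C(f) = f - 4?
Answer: 1809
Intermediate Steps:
C(f) = -4/7 + f/7 (C(f) = (f - 4)/7 = (-4 + f)/7 = -4/7 + f/7)
(C(-5) - 1*(-30))*(-12 + r) = ((-4/7 + (1/7)*(-5)) - 1*(-30))*(-12 + 75) = ((-4/7 - 5/7) + 30)*63 = (-9/7 + 30)*63 = (201/7)*63 = 1809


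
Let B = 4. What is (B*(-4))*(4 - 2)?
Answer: -32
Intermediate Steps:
(B*(-4))*(4 - 2) = (4*(-4))*(4 - 2) = -16*2 = -32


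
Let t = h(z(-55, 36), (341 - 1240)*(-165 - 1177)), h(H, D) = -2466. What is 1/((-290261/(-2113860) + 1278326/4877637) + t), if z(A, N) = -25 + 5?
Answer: -1145626860980/2824658284733167 ≈ -0.00040558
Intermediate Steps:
z(A, N) = -20
t = -2466
1/((-290261/(-2113860) + 1278326/4877637) + t) = 1/((-290261/(-2113860) + 1278326/4877637) - 2466) = 1/((-290261*(-1/2113860) + 1278326*(1/4877637)) - 2466) = 1/((290261/2113860 + 1278326/4877637) - 2466) = 1/(457554443513/1145626860980 - 2466) = 1/(-2824658284733167/1145626860980) = -1145626860980/2824658284733167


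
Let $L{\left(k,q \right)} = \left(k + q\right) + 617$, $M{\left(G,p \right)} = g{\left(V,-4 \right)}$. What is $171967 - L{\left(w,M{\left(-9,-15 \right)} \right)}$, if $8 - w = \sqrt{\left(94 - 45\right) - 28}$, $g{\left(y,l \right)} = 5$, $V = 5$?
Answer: $171337 + \sqrt{21} \approx 1.7134 \cdot 10^{5}$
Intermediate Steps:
$M{\left(G,p \right)} = 5$
$w = 8 - \sqrt{21}$ ($w = 8 - \sqrt{\left(94 - 45\right) - 28} = 8 - \sqrt{49 - 28} = 8 - \sqrt{21} \approx 3.4174$)
$L{\left(k,q \right)} = 617 + k + q$
$171967 - L{\left(w,M{\left(-9,-15 \right)} \right)} = 171967 - \left(617 + \left(8 - \sqrt{21}\right) + 5\right) = 171967 - \left(630 - \sqrt{21}\right) = 171337 + \sqrt{21}$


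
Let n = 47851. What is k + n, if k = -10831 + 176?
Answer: 37196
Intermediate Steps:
k = -10655
k + n = -10655 + 47851 = 37196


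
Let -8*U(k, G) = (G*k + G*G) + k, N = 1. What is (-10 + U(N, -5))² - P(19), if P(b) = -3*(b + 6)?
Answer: 15001/64 ≈ 234.39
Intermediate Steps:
P(b) = -18 - 3*b (P(b) = -3*(6 + b) = -18 - 3*b)
U(k, G) = -k/8 - G²/8 - G*k/8 (U(k, G) = -((G*k + G*G) + k)/8 = -((G*k + G²) + k)/8 = -((G² + G*k) + k)/8 = -(k + G² + G*k)/8 = -k/8 - G²/8 - G*k/8)
(-10 + U(N, -5))² - P(19) = (-10 + (-⅛*1 - ⅛*(-5)² - ⅛*(-5)*1))² - (-18 - 3*19) = (-10 + (-⅛ - ⅛*25 + 5/8))² - (-18 - 57) = (-10 + (-⅛ - 25/8 + 5/8))² - 1*(-75) = (-10 - 21/8)² + 75 = (-101/8)² + 75 = 10201/64 + 75 = 15001/64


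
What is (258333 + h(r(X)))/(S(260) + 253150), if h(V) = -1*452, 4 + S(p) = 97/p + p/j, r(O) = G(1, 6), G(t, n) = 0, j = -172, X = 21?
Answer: 2883109580/2830159551 ≈ 1.0187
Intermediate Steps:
r(O) = 0
S(p) = -4 + 97/p - p/172 (S(p) = -4 + (97/p + p/(-172)) = -4 + (97/p + p*(-1/172)) = -4 + (97/p - p/172) = -4 + 97/p - p/172)
h(V) = -452
(258333 + h(r(X)))/(S(260) + 253150) = (258333 - 452)/((-4 + 97/260 - 1/172*260) + 253150) = 257881/((-4 + 97*(1/260) - 65/43) + 253150) = 257881/((-4 + 97/260 - 65/43) + 253150) = 257881/(-57449/11180 + 253150) = 257881/(2830159551/11180) = 257881*(11180/2830159551) = 2883109580/2830159551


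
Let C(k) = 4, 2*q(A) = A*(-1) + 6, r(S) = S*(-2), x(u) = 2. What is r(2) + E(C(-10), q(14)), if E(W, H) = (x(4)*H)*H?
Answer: 28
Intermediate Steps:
r(S) = -2*S
q(A) = 3 - A/2 (q(A) = (A*(-1) + 6)/2 = (-A + 6)/2 = (6 - A)/2 = 3 - A/2)
E(W, H) = 2*H² (E(W, H) = (2*H)*H = 2*H²)
r(2) + E(C(-10), q(14)) = -2*2 + 2*(3 - ½*14)² = -4 + 2*(3 - 7)² = -4 + 2*(-4)² = -4 + 2*16 = -4 + 32 = 28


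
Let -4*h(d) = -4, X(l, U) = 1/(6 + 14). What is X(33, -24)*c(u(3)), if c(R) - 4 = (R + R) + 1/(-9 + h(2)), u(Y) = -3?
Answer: -17/160 ≈ -0.10625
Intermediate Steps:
X(l, U) = 1/20
h(d) = 1 (h(d) = -1/4*(-4) = 1)
c(R) = 31/8 + 2*R (c(R) = 4 + ((R + R) + 1/(-9 + 1)) = 4 + (2*R + 1/(-8)) = 4 + (2*R - 1/8) = 4 + (-1/8 + 2*R) = 31/8 + 2*R)
X(33, -24)*c(u(3)) = (31/8 + 2*(-3))/20 = (31/8 - 6)/20 = (1/20)*(-17/8) = -17/160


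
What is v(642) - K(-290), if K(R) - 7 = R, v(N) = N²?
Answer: 412447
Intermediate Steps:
K(R) = 7 + R
v(642) - K(-290) = 642² - (7 - 290) = 412164 - 1*(-283) = 412164 + 283 = 412447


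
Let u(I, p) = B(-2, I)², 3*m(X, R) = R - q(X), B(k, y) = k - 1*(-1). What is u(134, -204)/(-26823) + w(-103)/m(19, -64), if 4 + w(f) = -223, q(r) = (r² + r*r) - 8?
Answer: 18265685/20868294 ≈ 0.87528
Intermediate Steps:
B(k, y) = 1 + k (B(k, y) = k + 1 = 1 + k)
q(r) = -8 + 2*r² (q(r) = (r² + r²) - 8 = 2*r² - 8 = -8 + 2*r²)
w(f) = -227 (w(f) = -4 - 223 = -227)
m(X, R) = 8/3 - 2*X²/3 + R/3 (m(X, R) = (R - (-8 + 2*X²))/3 = (R + (8 - 2*X²))/3 = (8 + R - 2*X²)/3 = 8/3 - 2*X²/3 + R/3)
u(I, p) = 1 (u(I, p) = (1 - 2)² = (-1)² = 1)
u(134, -204)/(-26823) + w(-103)/m(19, -64) = 1/(-26823) - 227/(8/3 - ⅔*19² + (⅓)*(-64)) = 1*(-1/26823) - 227/(8/3 - ⅔*361 - 64/3) = -1/26823 - 227/(8/3 - 722/3 - 64/3) = -1/26823 - 227/(-778/3) = -1/26823 - 227*(-3/778) = -1/26823 + 681/778 = 18265685/20868294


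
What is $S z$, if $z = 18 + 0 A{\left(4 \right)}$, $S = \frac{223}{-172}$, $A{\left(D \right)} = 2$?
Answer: $- \frac{2007}{86} \approx -23.337$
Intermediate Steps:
$S = - \frac{223}{172}$ ($S = 223 \left(- \frac{1}{172}\right) = - \frac{223}{172} \approx -1.2965$)
$z = 18$ ($z = 18 + 0 \cdot 2 = 18 + 0 = 18$)
$S z = \left(- \frac{223}{172}\right) 18 = - \frac{2007}{86}$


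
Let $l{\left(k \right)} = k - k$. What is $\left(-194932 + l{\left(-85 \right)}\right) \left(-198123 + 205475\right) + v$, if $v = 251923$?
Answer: $-1432888141$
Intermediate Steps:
$l{\left(k \right)} = 0$
$\left(-194932 + l{\left(-85 \right)}\right) \left(-198123 + 205475\right) + v = \left(-194932 + 0\right) \left(-198123 + 205475\right) + 251923 = \left(-194932\right) 7352 + 251923 = -1433140064 + 251923 = -1432888141$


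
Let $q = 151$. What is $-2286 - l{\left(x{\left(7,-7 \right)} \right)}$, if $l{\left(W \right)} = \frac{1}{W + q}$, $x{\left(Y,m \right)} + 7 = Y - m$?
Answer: $- \frac{361189}{158} \approx -2286.0$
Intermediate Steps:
$x{\left(Y,m \right)} = -7 + Y - m$ ($x{\left(Y,m \right)} = -7 + \left(Y - m\right) = -7 + Y - m$)
$l{\left(W \right)} = \frac{1}{151 + W}$ ($l{\left(W \right)} = \frac{1}{W + 151} = \frac{1}{151 + W}$)
$-2286 - l{\left(x{\left(7,-7 \right)} \right)} = -2286 - \frac{1}{151 - -7} = -2286 - \frac{1}{151 + \left(-7 + 7 + 7\right)} = -2286 - \frac{1}{151 + 7} = -2286 - \frac{1}{158} = - \frac{361189}{158}$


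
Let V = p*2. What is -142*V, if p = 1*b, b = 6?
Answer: -1704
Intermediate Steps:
p = 6 (p = 1*6 = 6)
V = 12 (V = 6*2 = 12)
-142*V = -142*12 = -1704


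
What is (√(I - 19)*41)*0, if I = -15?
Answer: 0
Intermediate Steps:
(√(I - 19)*41)*0 = (√(-15 - 19)*41)*0 = (√(-34)*41)*0 = ((I*√34)*41)*0 = (41*I*√34)*0 = 0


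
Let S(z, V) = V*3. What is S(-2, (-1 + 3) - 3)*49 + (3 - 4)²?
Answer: -146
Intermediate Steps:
S(z, V) = 3*V
S(-2, (-1 + 3) - 3)*49 + (3 - 4)² = (3*((-1 + 3) - 3))*49 + (3 - 4)² = (3*(2 - 3))*49 + (-1)² = (3*(-1))*49 + 1 = -3*49 + 1 = -147 + 1 = -146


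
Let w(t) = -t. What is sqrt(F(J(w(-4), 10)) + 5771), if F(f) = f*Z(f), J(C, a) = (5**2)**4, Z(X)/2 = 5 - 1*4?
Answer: sqrt(787021) ≈ 887.14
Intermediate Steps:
Z(X) = 2 (Z(X) = 2*(5 - 1*4) = 2*(5 - 4) = 2*1 = 2)
J(C, a) = 390625 (J(C, a) = 25**4 = 390625)
F(f) = 2*f (F(f) = f*2 = 2*f)
sqrt(F(J(w(-4), 10)) + 5771) = sqrt(2*390625 + 5771) = sqrt(781250 + 5771) = sqrt(787021)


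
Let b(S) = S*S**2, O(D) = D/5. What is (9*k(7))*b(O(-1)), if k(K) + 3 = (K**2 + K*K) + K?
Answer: -918/125 ≈ -7.3440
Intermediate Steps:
k(K) = -3 + K + 2*K**2 (k(K) = -3 + ((K**2 + K*K) + K) = -3 + ((K**2 + K**2) + K) = -3 + (2*K**2 + K) = -3 + (K + 2*K**2) = -3 + K + 2*K**2)
O(D) = D/5 (O(D) = D*(1/5) = D/5)
b(S) = S**3
(9*k(7))*b(O(-1)) = (9*(-3 + 7 + 2*7**2))*((1/5)*(-1))**3 = (9*(-3 + 7 + 2*49))*(-1/5)**3 = (9*(-3 + 7 + 98))*(-1/125) = (9*102)*(-1/125) = 918*(-1/125) = -918/125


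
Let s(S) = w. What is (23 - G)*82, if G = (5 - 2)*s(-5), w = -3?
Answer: 2624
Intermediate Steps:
s(S) = -3
G = -9 (G = (5 - 2)*(-3) = 3*(-3) = -9)
(23 - G)*82 = (23 - 1*(-9))*82 = (23 + 9)*82 = 32*82 = 2624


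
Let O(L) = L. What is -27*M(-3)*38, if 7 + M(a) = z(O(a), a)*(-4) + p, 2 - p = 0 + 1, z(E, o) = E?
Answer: -6156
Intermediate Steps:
p = 1 (p = 2 - (0 + 1) = 2 - 1*1 = 2 - 1 = 1)
M(a) = -6 - 4*a (M(a) = -7 + (a*(-4) + 1) = -7 + (-4*a + 1) = -7 + (1 - 4*a) = -6 - 4*a)
-27*M(-3)*38 = -27*(-6 - 4*(-3))*38 = -27*(-6 + 12)*38 = -27*6*38 = -162*38 = -6156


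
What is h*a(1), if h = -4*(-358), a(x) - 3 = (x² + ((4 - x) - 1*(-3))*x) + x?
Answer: 15752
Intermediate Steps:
a(x) = 3 + x + x² + x*(7 - x) (a(x) = 3 + ((x² + ((4 - x) - 1*(-3))*x) + x) = 3 + ((x² + ((4 - x) + 3)*x) + x) = 3 + ((x² + (7 - x)*x) + x) = 3 + ((x² + x*(7 - x)) + x) = 3 + (x + x² + x*(7 - x)) = 3 + x + x² + x*(7 - x))
h = 1432
h*a(1) = 1432*(3 + 8*1) = 1432*(3 + 8) = 1432*11 = 15752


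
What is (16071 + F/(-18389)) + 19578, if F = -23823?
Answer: 655573284/18389 ≈ 35650.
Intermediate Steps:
(16071 + F/(-18389)) + 19578 = (16071 - 23823/(-18389)) + 19578 = (16071 - 23823*(-1/18389)) + 19578 = (16071 + 23823/18389) + 19578 = 295553442/18389 + 19578 = 655573284/18389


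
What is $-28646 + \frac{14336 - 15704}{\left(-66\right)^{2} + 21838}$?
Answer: $- \frac{375177346}{13097} \approx -28646.0$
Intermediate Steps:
$-28646 + \frac{14336 - 15704}{\left(-66\right)^{2} + 21838} = -28646 - \frac{1368}{4356 + 21838} = -28646 - \frac{1368}{26194} = -28646 - \frac{684}{13097} = - \frac{375177346}{13097}$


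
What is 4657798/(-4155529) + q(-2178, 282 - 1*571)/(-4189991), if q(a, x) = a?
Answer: -19507080957656/17411629110239 ≈ -1.1203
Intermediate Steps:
4657798/(-4155529) + q(-2178, 282 - 1*571)/(-4189991) = 4657798/(-4155529) - 2178/(-4189991) = 4657798*(-1/4155529) - 2178*(-1/4189991) = -4657798/4155529 + 2178/4189991 = -19507080957656/17411629110239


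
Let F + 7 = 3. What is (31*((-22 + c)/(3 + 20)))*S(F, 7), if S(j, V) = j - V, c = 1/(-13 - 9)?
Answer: 15035/46 ≈ 326.85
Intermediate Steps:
F = -4 (F = -7 + 3 = -4)
c = -1/22 (c = 1/(-22) = -1/22 ≈ -0.045455)
(31*((-22 + c)/(3 + 20)))*S(F, 7) = (31*((-22 - 1/22)/(3 + 20)))*(-4 - 1*7) = (31*(-485/22/23))*(-4 - 7) = (31*(-485/22*1/23))*(-11) = (31*(-485/506))*(-11) = -15035/506*(-11) = 15035/46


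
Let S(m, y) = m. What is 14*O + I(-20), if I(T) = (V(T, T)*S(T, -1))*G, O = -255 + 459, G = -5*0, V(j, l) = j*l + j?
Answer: 2856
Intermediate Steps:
V(j, l) = j + j*l
G = 0
O = 204
I(T) = 0 (I(T) = ((T*(1 + T))*T)*0 = (T**2*(1 + T))*0 = 0)
14*O + I(-20) = 14*204 + 0 = 2856 + 0 = 2856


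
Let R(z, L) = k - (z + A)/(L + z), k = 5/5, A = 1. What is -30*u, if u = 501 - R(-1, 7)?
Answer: -15000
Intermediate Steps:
k = 1 (k = 5*(1/5) = 1)
R(z, L) = 1 - (1 + z)/(L + z) (R(z, L) = 1 - (z + 1)/(L + z) = 1 - (1 + z)/(L + z))
u = 500 (u = 501 - (-1 + 7)/(7 - 1) = 501 - 6/6 = 501 - (1/6)*6 = 501 - 1 = 500)
-30*u = -30*500 = -15000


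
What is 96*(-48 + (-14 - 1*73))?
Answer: -12960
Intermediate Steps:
96*(-48 + (-14 - 1*73)) = 96*(-48 + (-14 - 73)) = 96*(-48 - 87) = 96*(-135) = -12960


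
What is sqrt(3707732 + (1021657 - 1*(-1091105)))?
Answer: sqrt(5820494) ≈ 2412.6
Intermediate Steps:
sqrt(3707732 + (1021657 - 1*(-1091105))) = sqrt(3707732 + (1021657 + 1091105)) = sqrt(3707732 + 2112762) = sqrt(5820494)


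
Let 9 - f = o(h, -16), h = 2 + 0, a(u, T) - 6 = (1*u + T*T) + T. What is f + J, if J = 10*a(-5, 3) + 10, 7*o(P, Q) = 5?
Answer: 1038/7 ≈ 148.29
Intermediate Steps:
a(u, T) = 6 + T + u + T**2 (a(u, T) = 6 + ((1*u + T*T) + T) = 6 + ((u + T**2) + T) = 6 + (T + u + T**2) = 6 + T + u + T**2)
h = 2
o(P, Q) = 5/7 (o(P, Q) = (1/7)*5 = 5/7)
J = 140 (J = 10*(6 + 3 - 5 + 3**2) + 10 = 10*(6 + 3 - 5 + 9) + 10 = 10*13 + 10 = 130 + 10 = 140)
f = 58/7 (f = 9 - 1*5/7 = 9 - 5/7 = 58/7 ≈ 8.2857)
f + J = 58/7 + 140 = 1038/7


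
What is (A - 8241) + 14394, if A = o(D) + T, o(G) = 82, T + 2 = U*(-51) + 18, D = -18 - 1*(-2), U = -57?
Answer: 9158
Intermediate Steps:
D = -16 (D = -18 + 2 = -16)
T = 2923 (T = -2 + (-57*(-51) + 18) = -2 + (2907 + 18) = -2 + 2925 = 2923)
A = 3005 (A = 82 + 2923 = 3005)
(A - 8241) + 14394 = (3005 - 8241) + 14394 = -5236 + 14394 = 9158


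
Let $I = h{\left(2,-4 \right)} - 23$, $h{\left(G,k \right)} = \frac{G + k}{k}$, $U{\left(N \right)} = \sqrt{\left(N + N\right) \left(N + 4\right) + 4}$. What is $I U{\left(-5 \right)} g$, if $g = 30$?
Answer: $- 675 \sqrt{14} \approx -2525.6$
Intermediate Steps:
$U{\left(N \right)} = \sqrt{4 + 2 N \left(4 + N\right)}$ ($U{\left(N \right)} = \sqrt{2 N \left(4 + N\right) + 4} = \sqrt{4 + 2 N \left(4 + N\right)}$)
$h{\left(G,k \right)} = \frac{G + k}{k}$
$I = - \frac{45}{2}$ ($I = \frac{2 - 4}{-4} - 23 = \left(- \frac{1}{4}\right) \left(-2\right) - 23 = \frac{1}{2} - 23 = - \frac{45}{2} \approx -22.5$)
$I U{\left(-5 \right)} g = - \frac{45 \sqrt{4 + 2 \left(-5\right)^{2} + 8 \left(-5\right)}}{2} \cdot 30 = - \frac{45 \sqrt{4 + 2 \cdot 25 - 40}}{2} \cdot 30 = - \frac{45 \sqrt{4 + 50 - 40}}{2} \cdot 30 = - \frac{45 \sqrt{14}}{2} \cdot 30 = - 675 \sqrt{14}$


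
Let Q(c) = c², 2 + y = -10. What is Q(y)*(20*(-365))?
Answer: -1051200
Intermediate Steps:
y = -12 (y = -2 - 10 = -12)
Q(y)*(20*(-365)) = (-12)²*(20*(-365)) = 144*(-7300) = -1051200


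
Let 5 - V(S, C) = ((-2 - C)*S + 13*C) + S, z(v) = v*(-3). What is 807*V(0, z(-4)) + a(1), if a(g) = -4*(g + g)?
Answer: -121865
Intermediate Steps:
a(g) = -8*g
z(v) = -3*v
V(S, C) = 5 - S - 13*C - S*(-2 - C) (V(S, C) = 5 - (((-2 - C)*S + 13*C) + S) = 5 - ((S*(-2 - C) + 13*C) + S) = 5 - ((13*C + S*(-2 - C)) + S) = 5 - (S + 13*C + S*(-2 - C)) = 5 + (-S - 13*C - S*(-2 - C)) = 5 - S - 13*C - S*(-2 - C))
807*V(0, z(-4)) + a(1) = 807*(5 + 0 - (-39)*(-4) - 3*(-4)*0) - 8*1 = 807*(5 + 0 - 13*12 + 12*0) - 8 = 807*(5 + 0 - 156 + 0) - 8 = 807*(-151) - 8 = -121857 - 8 = -121865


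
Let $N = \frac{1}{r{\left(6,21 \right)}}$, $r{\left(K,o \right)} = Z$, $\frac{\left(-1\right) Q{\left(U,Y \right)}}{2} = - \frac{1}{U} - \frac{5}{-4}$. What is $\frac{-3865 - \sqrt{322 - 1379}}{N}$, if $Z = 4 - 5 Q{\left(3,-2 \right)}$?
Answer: $- \frac{305335}{6} - \frac{79 i \sqrt{1057}}{6} \approx -50889.0 - 428.07 i$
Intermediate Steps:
$Q{\left(U,Y \right)} = - \frac{5}{2} + \frac{2}{U}$ ($Q{\left(U,Y \right)} = - 2 \left(- \frac{1}{U} - \frac{5}{-4}\right) = - 2 \left(- \frac{1}{U} - - \frac{5}{4}\right) = - 2 \left(- \frac{1}{U} + \frac{5}{4}\right) = - 2 \left(\frac{5}{4} - \frac{1}{U}\right) = - \frac{5}{2} + \frac{2}{U}$)
$Z = \frac{79}{6}$ ($Z = 4 - 5 \left(- \frac{5}{2} + \frac{2}{3}\right) = 4 - - \frac{55}{6} = 4 + \frac{55}{6} = \frac{79}{6} \approx 13.167$)
$r{\left(K,o \right)} = \frac{79}{6}$
$N = \frac{6}{79}$ ($N = \frac{1}{\frac{79}{6}} = \frac{6}{79} \approx 0.075949$)
$\frac{-3865 - \sqrt{322 - 1379}}{N} = \frac{-3865 - \sqrt{322 - 1379}}{\frac{6}{79}} = \left(-3865 - \sqrt{-1057}\right) \frac{79}{6} = \left(-3865 - i \sqrt{1057}\right) \frac{79}{6} = - \frac{305335}{6} - \frac{79 i \sqrt{1057}}{6}$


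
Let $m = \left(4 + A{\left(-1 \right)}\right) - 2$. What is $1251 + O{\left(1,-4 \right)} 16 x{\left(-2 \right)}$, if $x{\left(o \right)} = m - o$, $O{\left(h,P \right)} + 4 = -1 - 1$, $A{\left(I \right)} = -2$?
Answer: $1059$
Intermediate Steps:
$m = 0$ ($m = \left(4 - 2\right) - 2 = 2 - 2 = 0$)
$O{\left(h,P \right)} = -6$ ($O{\left(h,P \right)} = -4 - 2 = -6$)
$x{\left(o \right)} = - o$ ($x{\left(o \right)} = 0 - o = - o$)
$1251 + O{\left(1,-4 \right)} 16 x{\left(-2 \right)} = 1251 + \left(-6\right) 16 \left(\left(-1\right) \left(-2\right)\right) = 1251 - 192 = 1059$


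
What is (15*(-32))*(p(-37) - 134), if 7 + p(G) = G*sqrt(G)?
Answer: 67680 + 17760*I*sqrt(37) ≈ 67680.0 + 1.0803e+5*I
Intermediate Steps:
p(G) = -7 + G**(3/2) (p(G) = -7 + G*sqrt(G) = -7 + G**(3/2))
(15*(-32))*(p(-37) - 134) = (15*(-32))*((-7 + (-37)**(3/2)) - 134) = -480*((-7 - 37*I*sqrt(37)) - 134) = -480*(-141 - 37*I*sqrt(37)) = 67680 + 17760*I*sqrt(37)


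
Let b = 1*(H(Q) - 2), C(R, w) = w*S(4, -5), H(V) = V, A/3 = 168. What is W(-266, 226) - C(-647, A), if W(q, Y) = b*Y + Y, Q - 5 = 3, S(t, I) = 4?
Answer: -434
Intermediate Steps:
A = 504 (A = 3*168 = 504)
Q = 8 (Q = 5 + 3 = 8)
C(R, w) = 4*w (C(R, w) = w*4 = 4*w)
b = 6 (b = 1*(8 - 2) = 1*6 = 6)
W(q, Y) = 7*Y (W(q, Y) = 6*Y + Y = 7*Y)
W(-266, 226) - C(-647, A) = 7*226 - 4*504 = 1582 - 1*2016 = 1582 - 2016 = -434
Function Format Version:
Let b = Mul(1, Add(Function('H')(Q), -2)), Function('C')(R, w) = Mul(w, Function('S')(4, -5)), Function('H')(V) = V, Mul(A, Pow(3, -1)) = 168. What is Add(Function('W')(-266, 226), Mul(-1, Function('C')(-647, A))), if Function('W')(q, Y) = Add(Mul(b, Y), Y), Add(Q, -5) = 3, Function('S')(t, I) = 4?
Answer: -434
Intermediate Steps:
A = 504 (A = Mul(3, 168) = 504)
Q = 8 (Q = Add(5, 3) = 8)
Function('C')(R, w) = Mul(4, w) (Function('C')(R, w) = Mul(w, 4) = Mul(4, w))
b = 6 (b = Mul(1, Add(8, -2)) = Mul(1, 6) = 6)
Function('W')(q, Y) = Mul(7, Y) (Function('W')(q, Y) = Add(Mul(6, Y), Y) = Mul(7, Y))
Add(Function('W')(-266, 226), Mul(-1, Function('C')(-647, A))) = Add(Mul(7, 226), Mul(-1, Mul(4, 504))) = Add(1582, Mul(-1, 2016)) = Add(1582, -2016) = -434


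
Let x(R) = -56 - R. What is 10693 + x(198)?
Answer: 10439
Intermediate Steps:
10693 + x(198) = 10693 + (-56 - 1*198) = 10693 + (-56 - 198) = 10693 - 254 = 10439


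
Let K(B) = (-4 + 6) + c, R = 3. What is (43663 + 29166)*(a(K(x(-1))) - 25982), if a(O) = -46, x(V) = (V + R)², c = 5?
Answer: -1895593212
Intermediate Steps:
x(V) = (3 + V)² (x(V) = (V + 3)² = (3 + V)²)
K(B) = 7 (K(B) = (-4 + 6) + 5 = 2 + 5 = 7)
(43663 + 29166)*(a(K(x(-1))) - 25982) = (43663 + 29166)*(-46 - 25982) = 72829*(-26028) = -1895593212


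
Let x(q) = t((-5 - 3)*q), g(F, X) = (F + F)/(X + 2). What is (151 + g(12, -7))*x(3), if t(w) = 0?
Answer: 0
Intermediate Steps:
g(F, X) = 2*F/(2 + X) (g(F, X) = (2*F)/(2 + X) = 2*F/(2 + X))
x(q) = 0
(151 + g(12, -7))*x(3) = (151 + 2*12/(2 - 7))*0 = (151 + 2*12/(-5))*0 = (151 + 2*12*(-⅕))*0 = (151 - 24/5)*0 = (731/5)*0 = 0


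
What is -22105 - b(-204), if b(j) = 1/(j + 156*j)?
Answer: -707978939/32028 ≈ -22105.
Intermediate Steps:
b(j) = 1/(157*j)
-22105 - b(-204) = -22105 - 1/(157*(-204)) = -22105 - (-1)/(157*204) = -22105 - 1*(-1/32028) = -22105 + 1/32028 = -707978939/32028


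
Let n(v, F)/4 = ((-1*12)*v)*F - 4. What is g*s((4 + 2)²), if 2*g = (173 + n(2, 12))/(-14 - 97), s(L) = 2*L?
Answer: 11940/37 ≈ 322.70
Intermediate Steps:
n(v, F) = -16 - 48*F*v (n(v, F) = 4*(((-1*12)*v)*F - 4) = 4*((-12*v)*F - 4) = 4*(-12*F*v - 4) = 4*(-4 - 12*F*v) = -16 - 48*F*v)
g = 995/222 (g = ((173 + (-16 - 48*12*2))/(-14 - 97))/2 = ((173 + (-16 - 1152))/(-111))/2 = ((173 - 1168)*(-1/111))/2 = (-995*(-1/111))/2 = (½)*(995/111) = 995/222 ≈ 4.4820)
g*s((4 + 2)²) = 995*(2*(4 + 2)²)/222 = 995*(2*6²)/222 = 995*(2*36)/222 = (995/222)*72 = 11940/37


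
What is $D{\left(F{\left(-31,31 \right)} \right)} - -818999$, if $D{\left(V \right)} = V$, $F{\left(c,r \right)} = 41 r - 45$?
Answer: $820225$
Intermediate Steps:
$F{\left(c,r \right)} = -45 + 41 r$
$D{\left(F{\left(-31,31 \right)} \right)} - -818999 = \left(-45 + 41 \cdot 31\right) - -818999 = \left(-45 + 1271\right) + 818999 = 1226 + 818999 = 820225$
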